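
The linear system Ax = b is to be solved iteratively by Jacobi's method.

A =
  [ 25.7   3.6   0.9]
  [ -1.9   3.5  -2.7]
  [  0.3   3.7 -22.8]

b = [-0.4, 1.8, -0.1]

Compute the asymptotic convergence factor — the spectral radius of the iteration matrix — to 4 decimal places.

Split A = D + L + U, D = diag(25.7, 3.5, -22.8).
T_J = -D⁻¹(L+U): T[1,2] = -(-2.7)/(3.5) = +0.7714; T[1,1] = 0.
  T[0,:] = [+0.0000 -0.1401 -0.0350]
  T[1,:] = [+0.5429 +0.0000 +0.7714]
  T[2,:] = [+0.0132 +0.1623 +0.0000]
eigenvalue magnitudes: 0.2573, 0.1323, 0.1323.
ρ = 0.2573; 0.2573 < 1 ⇒ converges.

0.2573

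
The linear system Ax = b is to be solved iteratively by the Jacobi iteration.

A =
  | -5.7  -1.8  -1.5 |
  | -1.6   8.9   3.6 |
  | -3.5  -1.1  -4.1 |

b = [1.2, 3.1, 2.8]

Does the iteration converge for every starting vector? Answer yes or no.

Diagonal D = diag(-5.7, 8.9, -4.1); L, U strict lower/upper.
Jacobi T = -D⁻¹(L+U): T[1,0] = -(-1.6)/(8.9) = +0.1798; T[1,1] = 0.
  T[0,:] = [+0.0000  -0.3158  -0.2632]
  T[1,:] = [+0.1798  +0.0000  -0.4045]
  T[2,:] = [-0.8537  -0.2683  +0.0000]
|roots of det(T-λI)|: 0.6514, 0.3846, 0.3846.
ρ(T) = max|λ| = 0.6514; 0.6514 < 1 ⇒ converges.

yes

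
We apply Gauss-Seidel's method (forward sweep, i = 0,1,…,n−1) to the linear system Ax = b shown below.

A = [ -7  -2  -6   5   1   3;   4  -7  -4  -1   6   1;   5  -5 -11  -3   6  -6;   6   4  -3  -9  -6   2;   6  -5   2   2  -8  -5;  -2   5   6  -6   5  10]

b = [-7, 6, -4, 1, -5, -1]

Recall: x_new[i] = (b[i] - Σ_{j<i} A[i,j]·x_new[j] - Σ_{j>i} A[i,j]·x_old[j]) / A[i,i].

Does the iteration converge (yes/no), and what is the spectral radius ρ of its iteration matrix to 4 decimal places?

no, ρ = 1.2941

Let D = diag(-7, -7, -11, -9, -8, 10); L, U the strict triangles.
T_GS = -(D+L)⁻¹U: row 0 first, T[0,1] = -(-2)/(-7) = -0.2857; later rows by forward substitution.
  T[0,:] = [+0.0000, -0.2857, -0.8571, +0.7143, +0.1429, +0.4286]
  T[1,:] = [+0.0000, -0.1633, -1.0612, +0.2653, +0.9388, +0.3878]
  T[2,:] = [+0.0000, -0.0557, +0.0928, -0.0686, +0.1837, -0.5269]
  T[3,:] = [+0.0000, -0.2445, -1.0740, +0.6170, -0.2154, +0.8559]
  T[4,:] = [+0.0000, -0.1873, -0.2249, +0.5070, -0.4875, -0.4637]
  T[5,:] = [+0.0000, +0.0048, -0.2284, +0.1681, -0.4365, +0.9534]
|roots of det(T-λI)|: 1.2941, 0.5418, 0.2410, 0.1482, 0.1482, 0.0000.
ρ = 1.2941; 1.2941 > 1 ⇒ diverges.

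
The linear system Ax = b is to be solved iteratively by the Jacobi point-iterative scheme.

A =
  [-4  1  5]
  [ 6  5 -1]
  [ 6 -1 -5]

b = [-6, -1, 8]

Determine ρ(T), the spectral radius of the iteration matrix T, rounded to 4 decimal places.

1.2075

A = D + L + U where D = diag(-4, 5, -5).
Jacobi: T = -D⁻¹(L+U), T[0,1] = -(1)/(-4) = +0.2500; T[0,0] = 0.
  T[0,:] = [+0.0000, +0.2500, +1.2500]
  T[1,:] = [-1.2000, +0.0000, +0.2000]
  T[2,:] = [+1.2000, -0.2000, +0.0000]
moduli |λ_i(T)| = 1.2075, 0.8615, 0.3461.
ρ = 1.2075; 1.2075 > 1: divergent.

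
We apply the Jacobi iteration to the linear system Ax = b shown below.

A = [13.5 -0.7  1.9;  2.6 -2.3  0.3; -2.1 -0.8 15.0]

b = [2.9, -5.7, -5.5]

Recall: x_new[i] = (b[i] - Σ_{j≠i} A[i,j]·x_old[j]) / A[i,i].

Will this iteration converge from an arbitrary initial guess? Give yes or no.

yes

Diagonal D = diag(13.5, -2.3, 15); L, U strict lower/upper.
T_J = -D⁻¹(L+U): T[0,2] = -(1.9)/(13.5) = -0.1407; T[0,0] = 0.
  T[0,:] = [+0.0000 +0.0519 -0.1407]
  T[1,:] = [+1.1304 +0.0000 +0.1304]
  T[2,:] = [+0.1400 +0.0533 +0.0000]
eigenvalue magnitudes: 0.2714, 0.1667, 0.1667.
ρ = 0.2714; 0.2714 < 1: convergent.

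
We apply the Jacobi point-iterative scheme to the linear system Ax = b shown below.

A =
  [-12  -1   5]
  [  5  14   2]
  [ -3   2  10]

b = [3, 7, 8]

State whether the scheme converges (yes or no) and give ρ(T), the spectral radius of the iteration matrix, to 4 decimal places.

yes, ρ = 0.5000

Split A = D + L + U, D = diag(-12, 14, 10).
T_J = -D⁻¹(L+U): T[1,0] = -(5)/(14) = -0.3571; T[1,1] = 0.
  T[0,:] = [+0.0000, -0.0833, +0.4167]
  T[1,:] = [-0.3571, +0.0000, -0.1429]
  T[2,:] = [+0.3000, -0.2000, +0.0000]
|λ(T)| sorted: 0.5000, 0.2582, 0.2582.
ρ = 0.5000; 0.5000 < 1, so it converges for any x₀.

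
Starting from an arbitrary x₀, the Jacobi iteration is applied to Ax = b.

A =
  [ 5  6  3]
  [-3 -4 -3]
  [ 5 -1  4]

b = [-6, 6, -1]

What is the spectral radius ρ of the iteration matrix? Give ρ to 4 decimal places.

1.4672

Let D = diag(5, -4, 4); L, U the strict triangles.
T_J = -D⁻¹(L+U): T[1,0] = -(-3)/(-4) = -0.7500; T[1,1] = 0.
  T[0,:] = [+0.0000 -1.2000 -0.6000]
  T[1,:] = [-0.7500 +0.0000 -0.7500]
  T[2,:] = [-1.2500 +0.2500 +0.0000]
|λ(T)| sorted: 1.4672, 0.8307, 0.8307.
ρ = 1.4672; 1.4672 > 1 ⇒ diverges.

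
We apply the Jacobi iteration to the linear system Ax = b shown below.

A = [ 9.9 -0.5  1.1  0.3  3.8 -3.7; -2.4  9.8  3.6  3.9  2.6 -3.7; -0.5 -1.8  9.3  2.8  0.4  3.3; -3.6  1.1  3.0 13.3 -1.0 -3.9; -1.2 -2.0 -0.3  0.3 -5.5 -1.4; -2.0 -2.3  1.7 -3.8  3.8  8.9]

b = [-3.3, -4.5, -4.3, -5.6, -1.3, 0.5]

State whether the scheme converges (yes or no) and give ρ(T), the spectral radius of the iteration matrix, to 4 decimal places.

yes, ρ = 0.9228

Let D = diag(9.9, 9.8, 9.3, 13.3, -5.5, 8.9); L, U the strict triangles.
Jacobi T = -D⁻¹(L+U): T[0,4] = -(3.8)/(9.9) = -0.3838; T[0,0] = 0.
  T[0,:] = [+0.0000 +0.0505 -0.1111 -0.0303 -0.3838 +0.3737]
  T[1,:] = [+0.2449 +0.0000 -0.3673 -0.3980 -0.2653 +0.3776]
  T[2,:] = [+0.0538 +0.1935 +0.0000 -0.3011 -0.0430 -0.3548]
  T[3,:] = [+0.2707 -0.0827 -0.2256 +0.0000 +0.0752 +0.2932]
  T[4,:] = [-0.2182 -0.3636 -0.0545 +0.0545 +0.0000 -0.2545]
  T[5,:] = [+0.2247 +0.2584 -0.1910 +0.4270 -0.4270 +0.0000]
eigenvalue magnitudes: 0.9228, 0.4941, 0.4941, 0.4928, 0.3634, 0.0172.
spectral radius ρ = 0.9228; 0.9228 < 1: convergent.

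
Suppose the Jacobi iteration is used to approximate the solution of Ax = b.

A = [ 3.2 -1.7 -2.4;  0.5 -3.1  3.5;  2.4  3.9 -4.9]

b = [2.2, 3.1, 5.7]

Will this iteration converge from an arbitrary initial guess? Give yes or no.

Diagonal D = diag(3.2, -3.1, -4.9); L, U strict lower/upper.
T_J = -D⁻¹(L+U): T[1,0] = -(0.5)/(-3.1) = +0.1613; T[1,1] = 0.
  T[0,:] = [+0.0000 +0.5312 +0.7500]
  T[1,:] = [+0.1613 +0.0000 +1.1290]
  T[2,:] = [+0.4898 +0.7959 +0.0000]
moduli |λ_i(T)| = 1.2864, 0.9756, 0.3108.
ρ = 1.2864; 1.2864 > 1: divergent.

no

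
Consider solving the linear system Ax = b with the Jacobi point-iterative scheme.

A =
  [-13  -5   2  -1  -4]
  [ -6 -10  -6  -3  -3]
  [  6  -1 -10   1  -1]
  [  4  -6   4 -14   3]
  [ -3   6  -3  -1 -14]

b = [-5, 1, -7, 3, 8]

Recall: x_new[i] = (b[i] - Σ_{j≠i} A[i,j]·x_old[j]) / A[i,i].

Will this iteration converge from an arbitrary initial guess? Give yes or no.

Split A = D + L + U, D = diag(-13, -10, -10, -14, -14).
Jacobi T = -D⁻¹(L+U): T[1,0] = -(-6)/(-10) = -0.6000; T[1,1] = 0.
  T[0,:] = [+0.0000  -0.3846  +0.1538  -0.0769  -0.3077]
  T[1,:] = [-0.6000  +0.0000  -0.6000  -0.3000  -0.3000]
  T[2,:] = [+0.6000  -0.1000  +0.0000  +0.1000  -0.1000]
  T[3,:] = [+0.2857  -0.4286  +0.2857  +0.0000  +0.2143]
  T[4,:] = [-0.2143  +0.4286  -0.2143  -0.0714  +0.0000]
eigenvalue magnitudes: 0.9175, 0.3989, 0.3989, 0.2293, 0.2293.
spectral radius ρ = 0.9175; 0.9175 < 1 ⇒ converges.

yes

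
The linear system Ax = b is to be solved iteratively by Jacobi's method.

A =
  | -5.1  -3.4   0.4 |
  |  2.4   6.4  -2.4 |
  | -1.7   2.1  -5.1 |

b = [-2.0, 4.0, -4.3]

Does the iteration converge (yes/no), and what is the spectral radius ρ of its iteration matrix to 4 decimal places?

Let D = diag(-5.1, 6.4, -5.1); L, U the strict triangles.
Jacobi T = -D⁻¹(L+U): T[0,1] = -(-3.4)/(-5.1) = -0.6667; T[0,0] = 0.
  T[0,:] = [+0.0000  -0.6667  +0.0784]
  T[1,:] = [-0.3750  +0.0000  +0.3750]
  T[2,:] = [-0.3333  +0.4118  +0.0000]
moduli |λ_i(T)| = 0.6935, 0.4792, 0.2143.
ρ(T) = max|λ| = 0.6935; 0.6935 < 1, so it converges for any x₀.

yes, ρ = 0.6935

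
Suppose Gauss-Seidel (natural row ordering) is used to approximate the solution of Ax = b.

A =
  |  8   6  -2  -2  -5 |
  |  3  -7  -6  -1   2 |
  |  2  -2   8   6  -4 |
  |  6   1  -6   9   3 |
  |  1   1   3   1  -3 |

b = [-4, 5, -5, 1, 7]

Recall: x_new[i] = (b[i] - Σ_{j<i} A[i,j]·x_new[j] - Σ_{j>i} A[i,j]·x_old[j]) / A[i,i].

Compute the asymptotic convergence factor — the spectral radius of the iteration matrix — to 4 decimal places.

A = D + L + U where D = diag(8, -7, 8, 9, -3).
GS T = -(D+L)⁻¹U: row 0 first, T[0,3] = -(-2)/(8) = +0.2500; later rows by forward substitution.
  T[0,:] = [+0.0000 -0.7500 +0.2500 +0.2500 +0.6250]
  T[1,:] = [+0.0000 -0.3214 -0.7500 -0.0357 +0.5536]
  T[2,:] = [+0.0000 +0.1071 -0.2500 -0.8214 +0.4821]
  T[3,:] = [+0.0000 +0.6071 -0.2500 -0.7103 -0.4901]
  T[4,:] = [+0.0000 -0.0476 -0.5000 -0.9868 +0.7116]
|eigenvalues of T|: 1.1331, 0.7789, 0.2464, 0.2464, 0.0000.
ρ = 1.1331; 1.1331 > 1 ⇒ diverges.

1.1331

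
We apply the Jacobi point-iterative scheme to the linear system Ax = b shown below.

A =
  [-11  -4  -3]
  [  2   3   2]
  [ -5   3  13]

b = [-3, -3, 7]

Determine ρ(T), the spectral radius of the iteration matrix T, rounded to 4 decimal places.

0.6125

Diagonal D = diag(-11, 3, 13); L, U strict lower/upper.
T_J = -D⁻¹(L+U): T[2,1] = -(3)/(13) = -0.2308; T[2,2] = 0.
  T[0,:] = [+0.0000, -0.3636, -0.2727]
  T[1,:] = [-0.6667, +0.0000, -0.6667]
  T[2,:] = [+0.3846, -0.2308, +0.0000]
|eigenvalues of T|: 0.6125, 0.4065, 0.2060.
ρ = 0.6125; 0.6125 < 1 ⇒ converges.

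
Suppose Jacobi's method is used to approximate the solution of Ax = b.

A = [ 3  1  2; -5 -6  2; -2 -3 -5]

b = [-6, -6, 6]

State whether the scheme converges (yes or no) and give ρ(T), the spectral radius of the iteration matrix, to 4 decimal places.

yes, ρ = 0.8317

A = D + L + U where D = diag(3, -6, -5).
Jacobi T = -D⁻¹(L+U): T[0,2] = -(2)/(3) = -0.6667; T[0,0] = 0.
  T[0,:] = [+0.0000, -0.3333, -0.6667]
  T[1,:] = [-0.8333, +0.0000, +0.3333]
  T[2,:] = [-0.4000, -0.6000, +0.0000]
moduli |λ_i(T)| = 0.8317, 0.5894, 0.5894.
spectral radius ρ = 0.8317; 0.8317 < 1, so it converges for any x₀.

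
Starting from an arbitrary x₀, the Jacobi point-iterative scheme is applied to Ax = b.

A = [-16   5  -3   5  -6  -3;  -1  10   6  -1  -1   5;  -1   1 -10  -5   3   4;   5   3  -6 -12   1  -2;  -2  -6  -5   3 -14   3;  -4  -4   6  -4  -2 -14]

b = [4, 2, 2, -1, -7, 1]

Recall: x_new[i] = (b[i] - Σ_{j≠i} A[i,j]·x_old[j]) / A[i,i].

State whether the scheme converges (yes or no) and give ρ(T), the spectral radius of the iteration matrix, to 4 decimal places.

Let D = diag(-16, 10, -10, -12, -14, -14); L, U the strict triangles.
T_J = -D⁻¹(L+U): T[4,2] = -(-5)/(-14) = -0.3571; T[4,4] = 0.
  T[0,:] = [+0.0000 +0.3125 -0.1875 +0.3125 -0.3750 -0.1875]
  T[1,:] = [+0.1000 +0.0000 -0.6000 +0.1000 +0.1000 -0.5000]
  T[2,:] = [-0.1000 +0.1000 +0.0000 -0.5000 +0.3000 +0.4000]
  T[3,:] = [+0.4167 +0.2500 -0.5000 +0.0000 +0.0833 -0.1667]
  T[4,:] = [-0.1429 -0.4286 -0.3571 +0.2143 +0.0000 +0.2143]
  T[5,:] = [-0.2857 -0.2857 +0.4286 -0.2857 -0.1429 +0.0000]
|roots of det(T-λI)|: 1.1652, 0.4854, 0.4854, 0.4029, 0.3809, 0.3809.
ρ = 1.1652; 1.1652 > 1 ⇒ diverges.

no, ρ = 1.1652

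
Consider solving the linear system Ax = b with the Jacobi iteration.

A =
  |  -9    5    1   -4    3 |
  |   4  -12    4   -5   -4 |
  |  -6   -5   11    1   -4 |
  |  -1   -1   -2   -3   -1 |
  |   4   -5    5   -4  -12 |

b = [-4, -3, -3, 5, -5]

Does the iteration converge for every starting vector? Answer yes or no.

Diagonal D = diag(-9, -12, 11, -3, -12); L, U strict lower/upper.
T_J = -D⁻¹(L+U): T[2,1] = -(-5)/(11) = +0.4545; T[2,2] = 0.
  T[0,:] = [+0.0000  +0.5556  +0.1111  -0.4444  +0.3333]
  T[1,:] = [+0.3333  +0.0000  +0.3333  -0.4167  -0.3333]
  T[2,:] = [+0.5455  +0.4545  +0.0000  -0.0909  +0.3636]
  T[3,:] = [-0.3333  -0.3333  -0.6667  +0.0000  -0.3333]
  T[4,:] = [+0.3333  -0.4167  +0.4167  -0.3333  +0.0000]
|roots of det(T-λI)|: 1.2517, 0.8629, 0.4950, 0.4950, 0.3617.
ρ(T) = max|λ| = 1.2517; 1.2517 > 1: divergent.

no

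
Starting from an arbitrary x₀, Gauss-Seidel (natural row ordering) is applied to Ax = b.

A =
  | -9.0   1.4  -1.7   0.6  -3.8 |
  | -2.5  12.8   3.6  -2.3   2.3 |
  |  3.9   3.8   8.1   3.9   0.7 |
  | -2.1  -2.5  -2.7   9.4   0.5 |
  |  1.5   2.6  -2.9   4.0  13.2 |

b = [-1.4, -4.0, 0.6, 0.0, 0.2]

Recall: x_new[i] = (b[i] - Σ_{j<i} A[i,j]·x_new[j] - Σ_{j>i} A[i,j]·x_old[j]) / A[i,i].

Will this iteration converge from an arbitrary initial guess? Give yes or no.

yes

Split A = D + L + U, D = diag(-9, 12.8, 8.1, 9.4, 13.2).
GS T = -(D+L)⁻¹U: row 0 first, T[0,1] = -(1.4)/(-9) = +0.1556; later rows by forward substitution.
  T[0,:] = [+0.0000 +0.1556 -0.1889 +0.0667 -0.4222]
  T[1,:] = [+0.0000 +0.0304 -0.3181 +0.1927 -0.2622]
  T[2,:] = [+0.0000 -0.0892 +0.2402 -0.6040 +0.2399]
  T[3,:] = [+0.0000 +0.0172 -0.0578 -0.1073 -0.1483]
  T[4,:] = [+0.0000 -0.0485 +0.1544 -0.1457 +0.1973]
|eigenvalues of T|: 0.5967, 0.1610, 0.0469, 0.0282, 0.0000.
spectral radius ρ = 0.5967; 0.5967 < 1, so it converges for any x₀.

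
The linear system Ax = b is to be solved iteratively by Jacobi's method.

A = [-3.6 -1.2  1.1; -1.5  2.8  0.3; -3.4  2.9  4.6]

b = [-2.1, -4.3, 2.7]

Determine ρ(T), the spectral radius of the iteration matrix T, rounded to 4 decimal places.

0.5140

Write A = D+L+U with D = diag(-3.6, 2.8, 4.6).
Jacobi: T = -D⁻¹(L+U), T[0,1] = -(-1.2)/(-3.6) = -0.3333; T[0,0] = 0.
  T[0,:] = [+0.0000  -0.3333  +0.3056]
  T[1,:] = [+0.5357  +0.0000  -0.1071]
  T[2,:] = [+0.7391  -0.6304  +0.0000]
|eigenvalues of T|: 0.5140, 0.3865, 0.3865.
ρ(T) = max|λ| = 0.5140; 0.5140 < 1: convergent.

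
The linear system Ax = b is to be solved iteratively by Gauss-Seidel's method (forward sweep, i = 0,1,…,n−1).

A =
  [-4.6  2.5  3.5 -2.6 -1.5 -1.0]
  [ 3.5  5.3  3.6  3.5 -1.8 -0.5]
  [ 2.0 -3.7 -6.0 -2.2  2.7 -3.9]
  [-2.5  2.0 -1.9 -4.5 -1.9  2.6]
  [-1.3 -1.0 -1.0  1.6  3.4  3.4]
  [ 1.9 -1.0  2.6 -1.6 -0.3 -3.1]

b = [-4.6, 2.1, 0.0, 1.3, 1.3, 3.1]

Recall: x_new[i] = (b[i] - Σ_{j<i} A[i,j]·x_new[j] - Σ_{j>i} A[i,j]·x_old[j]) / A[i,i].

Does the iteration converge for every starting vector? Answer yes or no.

no

Write A = D+L+U with D = diag(-4.6, 5.3, -6, -4.5, 3.4, -3.1).
GS T = -(D+L)⁻¹U: row 0 first, T[0,4] = -(-1.5)/(-4.6) = -0.3261; later rows by forward substitution.
  T[0,:] = [+0.0000  +0.5435  +0.7609  -0.5652  -0.3261  -0.2174]
  T[1,:] = [+0.0000  -0.3589  -1.1817  -0.2871  +0.5550  +0.2379]
  T[2,:] = [+0.0000  +0.4025  +0.9823  -0.3780  -0.0009  -0.8692]
  T[3,:] = [+0.0000  -0.6314  -1.3627  +0.3460  +0.0060  +1.1713]
  T[4,:] = [+0.0000  +0.5177  +0.8735  -0.5746  +0.0355  -1.8200]
  T[5,:] = [+0.0000  +1.0622  +2.2902  -0.6938  -0.3862  -1.3674]
moduli |λ_i(T)| = 1.1677, 0.9447, 0.9447, 0.2153, 0.1561, 0.0000.
ρ = 1.1677; 1.1677 > 1: divergent.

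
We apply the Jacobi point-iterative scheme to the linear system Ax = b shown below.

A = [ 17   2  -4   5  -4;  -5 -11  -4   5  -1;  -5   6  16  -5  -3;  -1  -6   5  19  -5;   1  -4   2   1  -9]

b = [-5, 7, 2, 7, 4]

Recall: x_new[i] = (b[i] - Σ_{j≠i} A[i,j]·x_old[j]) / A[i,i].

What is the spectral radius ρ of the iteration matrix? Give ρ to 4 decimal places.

Split A = D + L + U, D = diag(17, -11, 16, 19, -9).
T_J = -D⁻¹(L+U): T[4,1] = -(-4)/(-9) = -0.4444; T[4,4] = 0.
  T[0,:] = [+0.0000  -0.1176  +0.2353  -0.2941  +0.2353]
  T[1,:] = [-0.4545  +0.0000  -0.3636  +0.4545  -0.0909]
  T[2,:] = [+0.3125  -0.3750  +0.0000  +0.3125  +0.1875]
  T[3,:] = [+0.0526  +0.3158  -0.2632  +0.0000  +0.2632]
  T[4,:] = [+0.1111  -0.4444  +0.2222  +0.1111  +0.0000]
|roots of det(T-λI)|: 0.8268, 0.4462, 0.4462, 0.0706, 0.0199.
ρ = 0.8268; 0.8268 < 1: convergent.

0.8268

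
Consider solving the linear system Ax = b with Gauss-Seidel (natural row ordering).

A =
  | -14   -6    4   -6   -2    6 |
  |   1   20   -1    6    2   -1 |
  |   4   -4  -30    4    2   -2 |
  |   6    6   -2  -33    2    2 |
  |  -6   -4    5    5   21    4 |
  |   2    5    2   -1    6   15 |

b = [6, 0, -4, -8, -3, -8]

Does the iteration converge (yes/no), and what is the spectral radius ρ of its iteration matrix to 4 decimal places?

Split A = D + L + U, D = diag(-14, 20, -30, -33, 21, 15).
GS T = -(D+L)⁻¹U: row 0 first, T[0,5] = -(6)/(-14) = +0.4286; later rows by forward substitution.
  T[0,:] = [+0.0000, -0.4286, +0.2857, -0.4286, -0.1429, +0.4286]
  T[1,:] = [+0.0000, +0.0214, +0.0357, -0.2786, -0.0929, +0.0286]
  T[2,:] = [+0.0000, -0.0600, +0.0333, +0.1133, +0.0600, -0.0133]
  T[3,:] = [+0.0000, -0.0704, +0.0564, -0.1354, +0.0141, +0.1445]
  T[4,:] = [+0.0000, -0.0873, +0.0671, -0.1702, -0.0761, -0.0938]
  T[5,:] = [+0.0000, +0.0882, -0.0775, +0.1940, +0.0734, -0.0177]
eigenvalue magnitudes: 0.3589, 0.1450, 0.0633, 0.0633, 0.0211, 0.0000.
spectral radius ρ = 0.3589; 0.3589 < 1, so it converges for any x₀.

yes, ρ = 0.3589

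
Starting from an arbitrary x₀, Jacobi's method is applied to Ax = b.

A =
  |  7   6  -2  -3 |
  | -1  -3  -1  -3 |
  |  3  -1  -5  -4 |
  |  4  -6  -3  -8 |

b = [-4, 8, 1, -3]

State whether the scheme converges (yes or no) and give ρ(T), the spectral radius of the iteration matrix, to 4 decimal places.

no, ρ = 1.2916

Write A = D+L+U with D = diag(7, -3, -5, -8).
Jacobi T = -D⁻¹(L+U): T[3,0] = -(4)/(-8) = +0.5000; T[3,3] = 0.
  T[0,:] = [+0.0000 -0.8571 +0.2857 +0.4286]
  T[1,:] = [-0.3333 +0.0000 -0.3333 -1.0000]
  T[2,:] = [+0.6000 -0.2000 +0.0000 -0.8000]
  T[3,:] = [+0.5000 -0.7500 -0.3750 +0.0000]
|roots of det(T-λI)|: 1.2916, 1.0432, 0.7522, 0.5039.
ρ = 1.2916; 1.2916 > 1, so it fails to converge.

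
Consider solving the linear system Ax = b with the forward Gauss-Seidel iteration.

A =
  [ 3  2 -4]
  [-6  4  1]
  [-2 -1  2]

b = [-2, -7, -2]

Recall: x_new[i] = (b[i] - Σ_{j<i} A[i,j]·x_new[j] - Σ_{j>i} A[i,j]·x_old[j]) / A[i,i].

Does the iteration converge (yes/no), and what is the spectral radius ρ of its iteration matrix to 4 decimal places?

no, ρ = 1.3333

Diagonal D = diag(3, 4, 2); L, U strict lower/upper.
T_GS = -(D+L)⁻¹U: row 0 first, T[0,1] = -(2)/(3) = -0.6667; later rows by forward substitution.
  T[0,:] = [+0.0000  -0.6667  +1.3333]
  T[1,:] = [+0.0000  -1.0000  +1.7500]
  T[2,:] = [+0.0000  -1.1667  +2.2083]
|roots of det(T-λI)|: 1.3333, 0.1250, 0.0000.
ρ = 1.3333; 1.3333 > 1: divergent.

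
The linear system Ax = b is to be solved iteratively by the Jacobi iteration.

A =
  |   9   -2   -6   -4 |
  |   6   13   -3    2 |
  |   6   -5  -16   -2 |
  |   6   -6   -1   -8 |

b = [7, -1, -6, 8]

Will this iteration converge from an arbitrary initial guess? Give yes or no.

yes

Let D = diag(9, 13, -16, -8); L, U the strict triangles.
Jacobi T = -D⁻¹(L+U): T[0,2] = -(-6)/(9) = +0.6667; T[0,0] = 0.
  T[0,:] = [+0.0000, +0.2222, +0.6667, +0.4444]
  T[1,:] = [-0.4615, +0.0000, +0.2308, -0.1538]
  T[2,:] = [+0.3750, -0.3125, +0.0000, -0.1250]
  T[3,:] = [+0.7500, -0.7500, -0.1250, +0.0000]
|roots of det(T-λI)|: 0.8259, 0.5688, 0.5688, 0.1800.
spectral radius ρ = 0.8259; 0.8259 < 1 ⇒ converges.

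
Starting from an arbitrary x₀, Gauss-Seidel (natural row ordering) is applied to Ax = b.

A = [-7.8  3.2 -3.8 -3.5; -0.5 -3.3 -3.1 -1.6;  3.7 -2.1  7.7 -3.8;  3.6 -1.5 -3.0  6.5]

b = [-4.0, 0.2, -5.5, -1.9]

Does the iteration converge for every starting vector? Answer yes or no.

Split A = D + L + U, D = diag(-7.8, -3.3, 7.7, 6.5).
T_GS = -(D+L)⁻¹U: row 0 first, T[0,3] = -(-3.5)/(-7.8) = -0.4487; later rows by forward substitution.
  T[0,:] = [+0.0000 +0.4103 -0.4872 -0.4487]
  T[1,:] = [+0.0000 -0.0622 -0.8656 -0.4169]
  T[2,:] = [+0.0000 -0.2141 -0.0020 +0.5954]
  T[3,:] = [+0.0000 -0.3404 +0.0692 +0.4271]
|λ(T)| sorted: 0.9186, 0.3386, 0.3386, 0.0000.
ρ(T) = max|λ| = 0.9186; 0.9186 < 1 ⇒ converges.

yes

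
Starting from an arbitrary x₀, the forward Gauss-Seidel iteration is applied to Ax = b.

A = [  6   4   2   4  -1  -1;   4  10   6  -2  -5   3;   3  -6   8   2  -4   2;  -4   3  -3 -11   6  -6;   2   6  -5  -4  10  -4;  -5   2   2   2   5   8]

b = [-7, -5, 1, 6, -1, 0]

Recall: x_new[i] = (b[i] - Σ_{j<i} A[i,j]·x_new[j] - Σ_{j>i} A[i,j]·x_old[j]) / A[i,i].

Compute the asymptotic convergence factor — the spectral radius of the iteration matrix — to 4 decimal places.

Let D = diag(6, 10, 8, -11, 10, 8); L, U the strict triangles.
Gauss-Seidel: T = -(D+L)⁻¹U, row 0 first, T[0,3] = -(4)/(6) = -0.6667; later rows by forward substitution.
  T[0,:] = [+0.0000, -0.6667, -0.3333, -0.6667, +0.1667, +0.1667]
  T[1,:] = [+0.0000, +0.2667, -0.4667, +0.4667, +0.4333, -0.3667]
  T[2,:] = [+0.0000, +0.4500, -0.2250, +0.3500, +0.7625, -0.5875]
  T[3,:] = [+0.0000, +0.1924, +0.0553, +0.2742, +0.3951, -0.5458]
  T[4,:] = [+0.0000, +0.2753, +0.2563, +0.1380, +0.2459, +0.0746]
  T[5,:] = [+0.0000, -0.8160, -0.2094, -0.7757, -0.4473, +0.4326]
moduli |λ_i(T)| = 1.4677, 0.7002, 0.2546, 0.2283, 0.2283, 0.0000.
ρ(T) = max|λ| = 1.4677; 1.4677 > 1 ⇒ diverges.

1.4677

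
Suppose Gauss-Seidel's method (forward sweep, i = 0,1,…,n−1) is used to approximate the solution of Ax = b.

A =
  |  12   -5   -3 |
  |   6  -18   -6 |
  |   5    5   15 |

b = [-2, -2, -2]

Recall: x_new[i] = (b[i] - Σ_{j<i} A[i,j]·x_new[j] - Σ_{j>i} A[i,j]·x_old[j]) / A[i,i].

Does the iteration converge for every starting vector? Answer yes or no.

Diagonal D = diag(12, -18, 15); L, U strict lower/upper.
Gauss-Seidel: T = -(D+L)⁻¹U, row 0 first, T[0,1] = -(-5)/(12) = +0.4167; later rows by forward substitution.
  T[0,:] = [+0.0000, +0.4167, +0.2500]
  T[1,:] = [+0.0000, +0.1389, -0.2500]
  T[2,:] = [+0.0000, -0.1852, +0.0000]
|eigenvalues of T|: 0.2955, 0.1567, 0.0000.
spectral radius ρ = 0.2955; 0.2955 < 1 ⇒ converges.

yes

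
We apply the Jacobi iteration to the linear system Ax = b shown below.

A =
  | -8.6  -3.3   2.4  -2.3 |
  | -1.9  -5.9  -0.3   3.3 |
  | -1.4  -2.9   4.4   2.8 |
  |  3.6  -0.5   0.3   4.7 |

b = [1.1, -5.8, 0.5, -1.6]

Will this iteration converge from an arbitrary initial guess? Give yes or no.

yes

Let D = diag(-8.6, -5.9, 4.4, 4.7); L, U the strict triangles.
T_J = -D⁻¹(L+U): T[2,0] = -(-1.4)/(4.4) = +0.3182; T[2,2] = 0.
  T[0,:] = [+0.0000, -0.3837, +0.2791, -0.2674]
  T[1,:] = [-0.3220, +0.0000, -0.0508, +0.5593]
  T[2,:] = [+0.3182, +0.6591, +0.0000, -0.6364]
  T[3,:] = [-0.7660, +0.1064, -0.0638, +0.0000]
|eigenvalues of T|: 0.8251, 0.6324, 0.6324, 0.1983.
spectral radius ρ = 0.8251; 0.8251 < 1: convergent.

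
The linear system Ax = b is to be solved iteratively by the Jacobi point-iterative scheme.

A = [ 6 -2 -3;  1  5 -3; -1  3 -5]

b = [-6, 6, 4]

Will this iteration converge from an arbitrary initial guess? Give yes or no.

Let D = diag(6, 5, -5); L, U the strict triangles.
Jacobi: T = -D⁻¹(L+U), T[0,2] = -(-3)/(6) = +0.5000; T[0,0] = 0.
  T[0,:] = [+0.0000 +0.3333 +0.5000]
  T[1,:] = [-0.2000 +0.0000 +0.6000]
  T[2,:] = [-0.2000 +0.6000 +0.0000]
moduli |λ_i(T)| = 0.6000, 0.4082, 0.4082.
spectral radius ρ = 0.6000; 0.6000 < 1 ⇒ converges.

yes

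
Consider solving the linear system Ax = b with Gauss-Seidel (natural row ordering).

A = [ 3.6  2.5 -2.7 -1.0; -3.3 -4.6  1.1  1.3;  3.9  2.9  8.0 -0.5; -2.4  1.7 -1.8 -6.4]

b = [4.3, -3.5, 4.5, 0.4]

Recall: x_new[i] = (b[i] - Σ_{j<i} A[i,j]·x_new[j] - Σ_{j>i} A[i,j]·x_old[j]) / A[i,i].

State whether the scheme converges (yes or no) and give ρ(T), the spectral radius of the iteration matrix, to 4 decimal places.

yes, ρ = 0.5051

Diagonal D = diag(3.6, -4.6, 8, -6.4); L, U strict lower/upper.
T_GS = -(D+L)⁻¹U: row 0 first, T[0,2] = -(-2.7)/(3.6) = +0.7500; later rows by forward substitution.
  T[0,:] = [+0.0000, -0.6944, +0.7500, +0.2778]
  T[1,:] = [+0.0000, +0.4982, -0.2989, +0.0833]
  T[2,:] = [+0.0000, +0.1579, -0.2573, -0.1031]
  T[3,:] = [+0.0000, +0.3483, -0.2883, -0.0530]
|eigenvalues of T|: 0.5051, 0.2907, 0.0265, 0.0000.
spectral radius ρ = 0.5051; 0.5051 < 1, so it converges for any x₀.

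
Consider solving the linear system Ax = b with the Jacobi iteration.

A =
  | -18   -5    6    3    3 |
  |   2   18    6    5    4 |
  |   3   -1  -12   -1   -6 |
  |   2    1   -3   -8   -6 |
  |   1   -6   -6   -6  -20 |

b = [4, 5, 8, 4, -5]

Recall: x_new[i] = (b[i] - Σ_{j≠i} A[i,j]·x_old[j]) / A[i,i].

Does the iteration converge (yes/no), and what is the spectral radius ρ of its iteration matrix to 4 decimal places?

yes, ρ = 0.9047

Let D = diag(-18, 18, -12, -8, -20); L, U the strict triangles.
T_J = -D⁻¹(L+U): T[0,2] = -(6)/(-18) = +0.3333; T[0,0] = 0.
  T[0,:] = [+0.0000 -0.2778 +0.3333 +0.1667 +0.1667]
  T[1,:] = [-0.1111 +0.0000 -0.3333 -0.2778 -0.2222]
  T[2,:] = [+0.2500 -0.0833 +0.0000 -0.0833 -0.5000]
  T[3,:] = [+0.2500 +0.1250 -0.3750 +0.0000 -0.7500]
  T[4,:] = [+0.0500 -0.3000 -0.3000 -0.3000 +0.0000]
|λ(T)| sorted: 0.9047, 0.4810, 0.4810, 0.1768, 0.1609.
ρ(T) = max|λ| = 0.9047; 0.9047 < 1, so it converges for any x₀.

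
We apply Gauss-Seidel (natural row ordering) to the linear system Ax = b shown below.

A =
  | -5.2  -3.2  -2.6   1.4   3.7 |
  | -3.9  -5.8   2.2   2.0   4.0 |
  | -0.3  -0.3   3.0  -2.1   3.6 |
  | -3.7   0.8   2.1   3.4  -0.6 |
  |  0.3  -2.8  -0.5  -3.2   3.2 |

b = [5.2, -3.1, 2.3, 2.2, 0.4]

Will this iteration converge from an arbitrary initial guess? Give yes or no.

no

A = D + L + U where D = diag(-5.2, -5.8, 3, 3.4, 3.2).
T_GS = -(D+L)⁻¹U: row 0 first, T[0,2] = -(-2.6)/(-5.2) = -0.5000; later rows by forward substitution.
  T[0,:] = [+0.0000 -0.6154 -0.5000 +0.2692 +0.7115]
  T[1,:] = [+0.0000 +0.4138 +0.7155 +0.1638 +0.2112]
  T[2,:] = [+0.0000 -0.0202 +0.0216 +0.7433 -1.1077]
  T[3,:] = [+0.0000 -0.7546 -0.7258 -0.2047 +1.5853]
  T[4,:] = [+0.0000 -0.3380 -0.0495 +0.0296 +1.5303]
|eigenvalues of T|: 1.5170, 0.7421, 0.7421, 0.0032, 0.0000.
ρ = 1.5170; 1.5170 > 1: divergent.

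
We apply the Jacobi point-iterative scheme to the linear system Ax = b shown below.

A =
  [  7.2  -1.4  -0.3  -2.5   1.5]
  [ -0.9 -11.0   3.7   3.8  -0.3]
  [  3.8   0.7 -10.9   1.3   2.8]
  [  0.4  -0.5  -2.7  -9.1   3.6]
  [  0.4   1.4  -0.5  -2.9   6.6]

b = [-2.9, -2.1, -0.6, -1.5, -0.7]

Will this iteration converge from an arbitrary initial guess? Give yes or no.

Split A = D + L + U, D = diag(7.2, -11, -10.9, -9.1, 6.6).
T_J = -D⁻¹(L+U): T[2,1] = -(0.7)/(-10.9) = +0.0642; T[2,2] = 0.
  T[0,:] = [+0.0000 +0.1944 +0.0417 +0.3472 -0.2083]
  T[1,:] = [-0.0818 +0.0000 +0.3364 +0.3455 -0.0273]
  T[2,:] = [+0.3486 +0.0642 +0.0000 +0.1193 +0.2569]
  T[3,:] = [+0.0440 -0.0549 -0.2967 +0.0000 +0.3956]
  T[4,:] = [-0.0606 -0.2121 +0.0758 +0.4394 +0.0000]
|eigenvalues of T|: 0.6478, 0.4411, 0.4411, 0.2351, 0.2351.
ρ = 0.6478; 0.6478 < 1 ⇒ converges.

yes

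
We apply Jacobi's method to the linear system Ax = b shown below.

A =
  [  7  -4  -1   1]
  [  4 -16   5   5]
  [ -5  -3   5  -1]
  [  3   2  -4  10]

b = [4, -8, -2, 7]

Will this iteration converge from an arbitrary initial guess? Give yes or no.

Diagonal D = diag(7, -16, 5, 10); L, U strict lower/upper.
T_J = -D⁻¹(L+U): T[2,1] = -(-3)/(5) = +0.6000; T[2,2] = 0.
  T[0,:] = [+0.0000 +0.5714 +0.1429 -0.1429]
  T[1,:] = [+0.2500 +0.0000 +0.3125 +0.3125]
  T[2,:] = [+1.0000 +0.6000 +0.0000 +0.2000]
  T[3,:] = [-0.3000 -0.2000 +0.4000 +0.0000]
|eigenvalues of T|: 0.8718, 0.6312, 0.2732, 0.2732.
ρ(T) = max|λ| = 0.8718; 0.8718 < 1: convergent.

yes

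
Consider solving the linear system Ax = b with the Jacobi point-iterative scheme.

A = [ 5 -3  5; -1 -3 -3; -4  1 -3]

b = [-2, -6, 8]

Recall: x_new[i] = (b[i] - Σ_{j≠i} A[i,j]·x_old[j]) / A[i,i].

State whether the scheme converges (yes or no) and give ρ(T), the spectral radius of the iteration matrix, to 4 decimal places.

A = D + L + U where D = diag(5, -3, -3).
Jacobi T = -D⁻¹(L+U): T[2,0] = -(-4)/(-3) = -1.3333; T[2,2] = 0.
  T[0,:] = [+0.0000, +0.6000, -1.0000]
  T[1,:] = [-0.3333, +0.0000, -1.0000]
  T[2,:] = [-1.3333, +0.3333, +0.0000]
eigenvalue magnitudes: 1.2391, 0.8575, 0.8575.
spectral radius ρ = 1.2391; 1.2391 > 1: divergent.

no, ρ = 1.2391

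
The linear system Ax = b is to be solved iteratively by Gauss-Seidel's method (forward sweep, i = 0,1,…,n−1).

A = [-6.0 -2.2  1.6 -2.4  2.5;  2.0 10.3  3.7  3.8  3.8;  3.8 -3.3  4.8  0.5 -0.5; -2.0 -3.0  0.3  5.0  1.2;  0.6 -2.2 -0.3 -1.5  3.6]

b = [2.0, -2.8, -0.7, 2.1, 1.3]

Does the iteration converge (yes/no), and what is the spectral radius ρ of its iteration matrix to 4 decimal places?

yes, ρ = 0.8636

Split A = D + L + U, D = diag(-6, 10.3, 4.8, 5, 3.6).
Gauss-Seidel: T = -(D+L)⁻¹U, row 0 first, T[0,3] = -(-2.4)/(-6) = -0.4000; later rows by forward substitution.
  T[0,:] = [+0.0000 -0.3667 +0.2667 -0.4000 +0.4167]
  T[1,:] = [+0.0000 +0.0712 -0.4110 -0.2913 -0.4498]
  T[2,:] = [+0.0000 +0.3392 -0.4937 +0.0123 -0.5350]
  T[3,:] = [+0.0000 -0.1243 -0.1103 -0.3355 -0.3111]
  T[4,:] = [+0.0000 +0.0811 -0.3827 -0.2501 -0.5186]
moduli |λ_i(T)| = 0.8636, 0.4130, 0.0392, 0.0392, 0.0000.
ρ(T) = max|λ| = 0.8636; 0.8636 < 1 ⇒ converges.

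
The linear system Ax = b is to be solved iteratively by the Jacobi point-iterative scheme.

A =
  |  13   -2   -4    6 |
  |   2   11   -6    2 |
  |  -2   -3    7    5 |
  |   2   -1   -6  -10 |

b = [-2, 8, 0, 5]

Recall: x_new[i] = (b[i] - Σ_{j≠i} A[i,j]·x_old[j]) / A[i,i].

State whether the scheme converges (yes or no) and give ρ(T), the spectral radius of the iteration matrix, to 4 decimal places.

yes, ρ = 0.8786

A = D + L + U where D = diag(13, 11, 7, -10).
Jacobi T = -D⁻¹(L+U): T[1,2] = -(-6)/(11) = +0.5455; T[1,1] = 0.
  T[0,:] = [+0.0000, +0.1538, +0.3077, -0.4615]
  T[1,:] = [-0.1818, +0.0000, +0.5455, -0.1818]
  T[2,:] = [+0.2857, +0.4286, +0.0000, -0.7143]
  T[3,:] = [+0.2000, -0.1000, -0.6000, +0.0000]
|roots of det(T-λI)|: 0.8786, 0.7073, 0.1547, 0.0166.
ρ = 0.8786; 0.8786 < 1, so it converges for any x₀.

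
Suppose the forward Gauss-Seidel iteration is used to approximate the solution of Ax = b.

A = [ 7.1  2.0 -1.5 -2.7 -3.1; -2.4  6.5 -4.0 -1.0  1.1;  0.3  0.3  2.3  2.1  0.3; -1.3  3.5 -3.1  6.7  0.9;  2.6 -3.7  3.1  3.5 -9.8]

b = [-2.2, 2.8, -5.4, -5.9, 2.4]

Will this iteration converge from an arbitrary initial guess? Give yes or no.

Split A = D + L + U, D = diag(7.1, 6.5, 2.3, 6.7, -9.8).
T_GS = -(D+L)⁻¹U: row 0 first, T[0,4] = -(-3.1)/(7.1) = +0.4366; later rows by forward substitution.
  T[0,:] = [+0.0000, -0.2817, +0.2113, +0.3803, +0.4366]
  T[1,:] = [+0.0000, -0.1040, +0.6934, +0.2943, -0.0080]
  T[2,:] = [+0.0000, +0.0503, -0.1180, -1.0010, -0.1863]
  T[3,:] = [+0.0000, +0.0230, -0.3758, -0.5431, -0.1316]
  T[4,:] = [+0.0000, -0.0114, -0.3773, -0.5208, +0.0129]
|eigenvalues of T|: 1.1294, 0.3603, 0.1265, 0.1096, 0.0000.
ρ = 1.1294; 1.1294 > 1 ⇒ diverges.

no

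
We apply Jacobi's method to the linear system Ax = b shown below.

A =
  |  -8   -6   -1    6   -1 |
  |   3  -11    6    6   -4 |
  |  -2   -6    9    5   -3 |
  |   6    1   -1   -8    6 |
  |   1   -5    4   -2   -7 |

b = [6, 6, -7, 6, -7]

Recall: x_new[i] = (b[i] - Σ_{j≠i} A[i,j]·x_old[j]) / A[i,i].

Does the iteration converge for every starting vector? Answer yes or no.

no

Diagonal D = diag(-8, -11, 9, -8, -7); L, U strict lower/upper.
T_J = -D⁻¹(L+U): T[1,2] = -(6)/(-11) = +0.5455; T[1,1] = 0.
  T[0,:] = [+0.0000, -0.7500, -0.1250, +0.7500, -0.1250]
  T[1,:] = [+0.2727, +0.0000, +0.5455, +0.5455, -0.3636]
  T[2,:] = [+0.2222, +0.6667, +0.0000, -0.5556, +0.3333]
  T[3,:] = [+0.7500, +0.1250, -0.1250, +0.0000, +0.7500]
  T[4,:] = [+0.1429, -0.7143, +0.5714, -0.2857, +0.0000]
|roots of det(T-λI)|: 1.3645, 0.8676, 0.8676, 0.0564, 0.0564.
spectral radius ρ = 1.3645; 1.3645 > 1: divergent.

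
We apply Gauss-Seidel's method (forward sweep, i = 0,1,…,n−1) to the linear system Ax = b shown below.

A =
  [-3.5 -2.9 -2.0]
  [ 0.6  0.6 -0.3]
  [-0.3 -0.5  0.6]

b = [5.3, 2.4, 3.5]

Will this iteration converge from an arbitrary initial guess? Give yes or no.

no

Split A = D + L + U, D = diag(-3.5, 0.6, 0.6).
GS T = -(D+L)⁻¹U: row 0 first, T[0,1] = -(-2.9)/(-3.5) = -0.8286; later rows by forward substitution.
  T[0,:] = [+0.0000, -0.8286, -0.5714]
  T[1,:] = [+0.0000, +0.8286, +1.0714]
  T[2,:] = [+0.0000, +0.2762, +0.6071]
|eigenvalues of T|: 1.2730, 0.1627, 0.0000.
ρ(T) = max|λ| = 1.2730; 1.2730 > 1 ⇒ diverges.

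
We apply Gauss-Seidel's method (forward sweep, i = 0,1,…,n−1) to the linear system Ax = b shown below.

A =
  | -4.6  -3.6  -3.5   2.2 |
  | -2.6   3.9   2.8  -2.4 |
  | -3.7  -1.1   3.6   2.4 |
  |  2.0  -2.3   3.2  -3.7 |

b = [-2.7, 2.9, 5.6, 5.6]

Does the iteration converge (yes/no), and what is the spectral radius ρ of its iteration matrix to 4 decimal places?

no, ρ = 1.4971

Split A = D + L + U, D = diag(-4.6, 3.9, 3.6, -3.7).
GS T = -(D+L)⁻¹U: row 0 first, T[0,3] = -(2.2)/(-4.6) = +0.4783; later rows by forward substitution.
  T[0,:] = [+0.0000, -0.7826, -0.7609, +0.4783]
  T[1,:] = [+0.0000, -0.5217, -1.2252, +0.9342]
  T[2,:] = [+0.0000, -0.9638, -1.1564, +0.1103]
  T[3,:] = [+0.0000, -0.9322, -0.6498, -0.2268]
|eigenvalues of T|: 1.4971, 0.3678, 0.3678, 0.0000.
spectral radius ρ = 1.4971; 1.4971 > 1 ⇒ diverges.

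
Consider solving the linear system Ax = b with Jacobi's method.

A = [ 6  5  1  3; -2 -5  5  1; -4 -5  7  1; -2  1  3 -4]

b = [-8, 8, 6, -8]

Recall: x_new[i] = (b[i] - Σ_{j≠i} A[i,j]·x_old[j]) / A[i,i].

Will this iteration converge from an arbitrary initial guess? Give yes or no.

Split A = D + L + U, D = diag(6, -5, 7, -4).
Jacobi: T = -D⁻¹(L+U), T[0,2] = -(1)/(6) = -0.1667; T[0,0] = 0.
  T[0,:] = [+0.0000 -0.8333 -0.1667 -0.5000]
  T[1,:] = [-0.4000 +0.0000 +1.0000 +0.2000]
  T[2,:] = [+0.5714 +0.7143 +0.0000 -0.1429]
  T[3,:] = [-0.5000 +0.2500 +0.7500 +0.0000]
|λ(T)| sorted: 1.1689, 0.8070, 0.8070, 0.2940.
ρ(T) = max|λ| = 1.1689; 1.1689 > 1: divergent.

no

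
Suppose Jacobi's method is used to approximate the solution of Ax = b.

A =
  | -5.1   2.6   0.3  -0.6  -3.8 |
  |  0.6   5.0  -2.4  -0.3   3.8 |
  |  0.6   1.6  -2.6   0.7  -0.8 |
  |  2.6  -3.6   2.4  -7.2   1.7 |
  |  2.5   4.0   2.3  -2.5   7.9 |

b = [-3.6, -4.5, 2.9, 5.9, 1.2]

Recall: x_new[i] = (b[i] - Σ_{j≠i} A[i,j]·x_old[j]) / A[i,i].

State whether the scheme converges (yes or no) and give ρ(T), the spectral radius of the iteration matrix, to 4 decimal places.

no, ρ = 1.1454

Split A = D + L + U, D = diag(-5.1, 5, -2.6, -7.2, 7.9).
Jacobi: T = -D⁻¹(L+U), T[0,1] = -(2.6)/(-5.1) = +0.5098; T[0,0] = 0.
  T[0,:] = [+0.0000  +0.5098  +0.0588  -0.1176  -0.7451]
  T[1,:] = [-0.1200  +0.0000  +0.4800  +0.0600  -0.7600]
  T[2,:] = [+0.2308  +0.6154  +0.0000  +0.2692  -0.3077]
  T[3,:] = [+0.3611  -0.5000  +0.3333  +0.0000  +0.2361]
  T[4,:] = [-0.3165  -0.5063  -0.2911  +0.3165  +0.0000]
eigenvalue magnitudes: 1.1454, 0.7572, 0.7572, 0.3038, 0.3038.
ρ(T) = max|λ| = 1.1454; 1.1454 > 1, so it fails to converge.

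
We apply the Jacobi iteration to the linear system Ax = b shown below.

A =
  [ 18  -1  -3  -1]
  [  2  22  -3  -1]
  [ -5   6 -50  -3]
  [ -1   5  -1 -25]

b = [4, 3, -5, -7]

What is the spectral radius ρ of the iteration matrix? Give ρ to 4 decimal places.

Let D = diag(18, 22, -50, -25); L, U the strict triangles.
Jacobi: T = -D⁻¹(L+U), T[1,3] = -(-1)/(22) = +0.0455; T[1,1] = 0.
  T[0,:] = [+0.0000  +0.0556  +0.1667  +0.0556]
  T[1,:] = [-0.0909  +0.0000  +0.1364  +0.0455]
  T[2,:] = [-0.1000  +0.1200  +0.0000  -0.0600]
  T[3,:] = [-0.0400  +0.2000  -0.0400  +0.0000]
moduli |λ_i(T)| = 0.1909, 0.1594, 0.1594, 0.0508.
spectral radius ρ = 0.1909; 0.1909 < 1, so it converges for any x₀.

0.1909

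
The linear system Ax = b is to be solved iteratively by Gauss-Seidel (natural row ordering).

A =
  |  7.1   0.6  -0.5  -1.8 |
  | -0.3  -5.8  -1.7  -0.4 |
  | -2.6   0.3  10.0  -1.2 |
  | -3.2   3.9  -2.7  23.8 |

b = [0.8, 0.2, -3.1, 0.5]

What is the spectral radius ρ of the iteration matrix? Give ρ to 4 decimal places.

0.1970

Let D = diag(7.1, -5.8, 10, 23.8); L, U the strict triangles.
GS T = -(D+L)⁻¹U: row 0 first, T[0,2] = -(-0.5)/(7.1) = +0.0704; later rows by forward substitution.
  T[0,:] = [+0.0000 -0.0845 +0.0704 +0.2535]
  T[1,:] = [+0.0000 +0.0044 -0.2967 -0.0821]
  T[2,:] = [+0.0000 -0.0221 +0.0272 +0.1884]
  T[3,:] = [+0.0000 -0.0146 +0.0612 +0.0689]
|roots of det(T-λI)|: 0.1970, 0.0656, 0.0309, 0.0000.
ρ = 0.1970; 0.1970 < 1 ⇒ converges.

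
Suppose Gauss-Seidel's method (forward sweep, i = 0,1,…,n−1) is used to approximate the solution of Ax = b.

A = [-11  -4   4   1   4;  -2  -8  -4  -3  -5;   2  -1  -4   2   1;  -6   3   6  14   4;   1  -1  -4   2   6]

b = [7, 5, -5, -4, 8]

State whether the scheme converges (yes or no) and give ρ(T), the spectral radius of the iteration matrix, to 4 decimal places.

yes, ρ = 0.8279

Write A = D+L+U with D = diag(-11, -8, -4, 14, 6).
GS T = -(D+L)⁻¹U: row 0 first, T[0,1] = -(-4)/(-11) = -0.3636; later rows by forward substitution.
  T[0,:] = [+0.0000 -0.3636 +0.3636 +0.0909 +0.3636]
  T[1,:] = [+0.0000 +0.0909 -0.5909 -0.3977 -0.7159]
  T[2,:] = [+0.0000 -0.2045 +0.3295 +0.6449 +0.6108]
  T[3,:] = [+0.0000 -0.0877 +0.1412 -0.1522 -0.2382]
  T[4,:] = [+0.0000 -0.0314 +0.0135 +0.3992 +0.3067]
|eigenvalues of T|: 0.8279, 0.2468, 0.2468, 0.0858, 0.0000.
spectral radius ρ = 0.8279; 0.8279 < 1 ⇒ converges.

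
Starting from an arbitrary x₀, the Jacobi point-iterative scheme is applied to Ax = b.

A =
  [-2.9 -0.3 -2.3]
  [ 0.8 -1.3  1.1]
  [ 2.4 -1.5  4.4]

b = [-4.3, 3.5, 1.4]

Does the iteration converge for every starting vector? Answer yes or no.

yes

Let D = diag(-2.9, -1.3, 4.4); L, U the strict triangles.
Jacobi: T = -D⁻¹(L+U), T[2,1] = -(-1.5)/(4.4) = +0.3409; T[2,2] = 0.
  T[0,:] = [+0.0000 -0.1034 -0.7931]
  T[1,:] = [+0.6154 +0.0000 +0.8462]
  T[2,:] = [-0.5455 +0.3409 +0.0000]
|λ(T)| sorted: 0.8893, 0.6982, 0.1911.
ρ = 0.8893; 0.8893 < 1: convergent.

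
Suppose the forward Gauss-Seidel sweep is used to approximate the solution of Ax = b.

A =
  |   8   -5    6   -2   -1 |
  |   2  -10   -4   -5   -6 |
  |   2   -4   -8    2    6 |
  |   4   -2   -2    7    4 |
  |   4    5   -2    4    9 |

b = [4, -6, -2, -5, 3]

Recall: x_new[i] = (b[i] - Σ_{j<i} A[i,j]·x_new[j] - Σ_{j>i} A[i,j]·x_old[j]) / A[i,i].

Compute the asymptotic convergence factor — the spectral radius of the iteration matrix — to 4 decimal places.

1.3119

Diagonal D = diag(8, -10, -8, 7, 9); L, U strict lower/upper.
Gauss-Seidel: T = -(D+L)⁻¹U, row 0 first, T[0,1] = -(-5)/(8) = +0.6250; later rows by forward substitution.
  T[0,:] = [+0.0000  +0.6250  -0.7500  +0.2500  +0.1250]
  T[1,:] = [+0.0000  +0.1250  -0.5500  -0.4500  -0.5750]
  T[2,:] = [+0.0000  +0.0938  +0.0875  +0.5375  +1.0688]
  T[3,:] = [+0.0000  -0.2946  +0.2964  -0.1179  -0.5018]
  T[4,:] = [+0.0000  -0.1954  +0.5266  +0.3107  +0.7244]
|roots of det(T-λI)|: 1.3119, 0.5589, 0.1838, 0.1178, 0.0000.
ρ(T) = max|λ| = 1.3119; 1.3119 > 1 ⇒ diverges.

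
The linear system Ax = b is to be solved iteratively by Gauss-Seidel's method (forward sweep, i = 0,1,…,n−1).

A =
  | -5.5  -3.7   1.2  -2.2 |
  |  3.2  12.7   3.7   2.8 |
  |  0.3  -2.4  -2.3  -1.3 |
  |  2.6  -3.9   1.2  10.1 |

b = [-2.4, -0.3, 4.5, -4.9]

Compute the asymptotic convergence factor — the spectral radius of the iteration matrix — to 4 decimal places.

A = D + L + U where D = diag(-5.5, 12.7, -2.3, 10.1).
T_GS = -(D+L)⁻¹U: row 0 first, T[0,3] = -(-2.2)/(-5.5) = -0.4000; later rows by forward substitution.
  T[0,:] = [+0.0000 -0.6727 +0.2182 -0.4000]
  T[1,:] = [+0.0000 +0.1695 -0.3463 -0.1197]
  T[2,:] = [+0.0000 -0.2646 +0.3898 -0.4925]
  T[3,:] = [+0.0000 +0.2701 -0.2362 +0.1153]
|roots of det(T-λI)|: 0.7794, 0.1913, 0.1913, 0.0000.
spectral radius ρ = 0.7794; 0.7794 < 1, so it converges for any x₀.

0.7794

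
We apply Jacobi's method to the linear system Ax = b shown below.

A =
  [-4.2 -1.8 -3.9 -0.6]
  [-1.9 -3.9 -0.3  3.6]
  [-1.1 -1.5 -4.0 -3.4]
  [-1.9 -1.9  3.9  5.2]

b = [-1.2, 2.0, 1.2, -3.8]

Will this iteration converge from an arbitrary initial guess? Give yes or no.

A = D + L + U where D = diag(-4.2, -3.9, -4, 5.2).
T_J = -D⁻¹(L+U): T[2,3] = -(-3.4)/(-4) = -0.8500; T[2,2] = 0.
  T[0,:] = [+0.0000  -0.4286  -0.9286  -0.1429]
  T[1,:] = [-0.4872  +0.0000  -0.0769  +0.9231]
  T[2,:] = [-0.2750  -0.3750  +0.0000  -0.8500]
  T[3,:] = [+0.3654  +0.3654  -0.7500  +0.0000]
|roots of det(T-λI)|: 1.1823, 0.8015, 0.8015, 0.4137.
ρ = 1.1823; 1.1823 > 1: divergent.

no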